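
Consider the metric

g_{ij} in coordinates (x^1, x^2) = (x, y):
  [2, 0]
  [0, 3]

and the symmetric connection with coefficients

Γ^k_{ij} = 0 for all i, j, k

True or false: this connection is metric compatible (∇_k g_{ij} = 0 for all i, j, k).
Using ∇_k g_{ij} = ∂_k g_{ij} - Γ^m_{ki} g_{mj} - Γ^m_{kj} g_{im}:
e.g. ∇_y g_{xy} = (0) - (0) - (0) = 0
Every component ∇_k g_{ij} vanishes: the connection is metric compatible.
True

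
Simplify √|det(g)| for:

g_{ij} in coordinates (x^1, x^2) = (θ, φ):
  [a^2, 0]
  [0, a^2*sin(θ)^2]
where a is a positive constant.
det(g) = a^4*sin(θ)^2
√|det(g)| = a^2*sin(θ) (taking 0 < θ < π so that |sin(θ)| = sin(θ))
Volume element: dV = a^2*sin(θ) dθ dφ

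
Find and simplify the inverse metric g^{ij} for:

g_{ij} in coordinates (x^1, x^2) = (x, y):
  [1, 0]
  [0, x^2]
The metric is diagonal, so g^{ij} is diagonal with entries 1/g_{ii}: diag(1, 1/(x^2)).
g^{ij}:
  [1, 0]
  [0, 1/x^2]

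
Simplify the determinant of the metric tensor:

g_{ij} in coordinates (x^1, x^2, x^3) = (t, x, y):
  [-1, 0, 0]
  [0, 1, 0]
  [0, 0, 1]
Diagonal metric: det(g) = g_{11}·g_{22}·g_{33}
= (-1)·(1)·(1)
det(g) = -1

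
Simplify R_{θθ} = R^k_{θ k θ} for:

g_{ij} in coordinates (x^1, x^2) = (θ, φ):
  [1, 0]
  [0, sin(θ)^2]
Non-zero Christoffel symbols (Γ^k_{ij} = Γ^k_{ji}):
Γ^θ_{φ φ} = -sin(2*θ)/2
Γ^φ_{θ φ} = 1/tan(θ)
R^θ_{θ θ θ} = 0 (a repeated index in an antisymmetric pair)
R^φ_{θ φ θ} = ∂_φ Γ^φ_{θ θ} - ∂_θ Γ^φ_{θ φ} + Γ^φ_{φ m} Γ^m_{θ θ} - Γ^φ_{θ m} Γ^m_{θ φ}
  = (0) - (-1/sin(θ)^2) + (0) - (1/tan(θ)^2) = 1
R_{θθ} = R^θ_{θ θ θ} + R^φ_{θ φ θ} = (0) + (1) = 1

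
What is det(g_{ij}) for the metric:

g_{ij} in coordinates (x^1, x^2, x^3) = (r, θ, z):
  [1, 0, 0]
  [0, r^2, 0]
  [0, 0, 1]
Diagonal metric: det(g) = g_{11}·g_{22}·g_{33}
= (1)·(r^2)·(1)
det(g) = r^2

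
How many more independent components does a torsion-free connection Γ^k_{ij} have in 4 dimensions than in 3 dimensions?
Independent components in n dimensions: n × n(n+1)/2 = n^2(n+1)/2.
4D: 4 × 10 = 40
3D: 3 × 6 = 18
Difference = 40 - 18 = 22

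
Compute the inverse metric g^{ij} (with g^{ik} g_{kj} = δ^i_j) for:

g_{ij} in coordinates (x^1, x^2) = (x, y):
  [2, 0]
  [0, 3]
The metric is diagonal, so g^{ij} is diagonal with entries 1/g_{ii}: diag(1/2, 1/3).
g^{ij}:
  [1/2, 0]
  [0, 1/3]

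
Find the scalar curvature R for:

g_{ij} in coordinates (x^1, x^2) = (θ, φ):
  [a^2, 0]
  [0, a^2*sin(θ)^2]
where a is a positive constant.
Non-zero Christoffel symbols (Γ^k_{ij} = Γ^k_{ji}):
Γ^θ_{φ φ} = -sin(2*θ)/2
Γ^φ_{θ φ} = 1/tan(θ)
Ricci tensor (R_{ij} = R^k_{ikj}): R_{θθ} = 1, R_{θφ} = 0, R_{φφ} = sin(θ)^2
Inverse metric: g^{θθ} = 1/a^2, g^{φφ} = 1/(a^2*sin(θ)^2)
R = g^{ij} R_{ij} = (1/a^2)(1) + (1/(a^2*sin(θ)^2))(sin(θ)^2) = 2/a^2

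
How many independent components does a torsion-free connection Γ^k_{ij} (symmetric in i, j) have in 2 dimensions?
Γ^k_{ij} has n choices for the upper index and n(n+1)/2 independent symmetric lower index pairs.
Total = 2 × 2×3/2 = 2 × 3 = 6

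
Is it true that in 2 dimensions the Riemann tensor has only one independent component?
The number of independent components is n^2(n^2-1)/12 = 4·3/12 = 1 for n = 2 (e.g. R_{1212}).
Yes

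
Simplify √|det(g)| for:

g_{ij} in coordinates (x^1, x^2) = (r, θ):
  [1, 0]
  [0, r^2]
det(g) = r^2
√|det(g)| = r
Volume element: dV = r dr dθ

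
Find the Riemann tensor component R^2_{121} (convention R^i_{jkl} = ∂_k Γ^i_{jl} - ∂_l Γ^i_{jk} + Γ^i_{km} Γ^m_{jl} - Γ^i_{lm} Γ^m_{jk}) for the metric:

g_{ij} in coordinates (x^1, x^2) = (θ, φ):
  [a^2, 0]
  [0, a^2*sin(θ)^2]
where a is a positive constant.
Non-zero Christoffel symbols (Γ^k_{ij} = Γ^k_{ji}):
Γ^θ_{φ φ} = -sin(2*θ)/2
Γ^φ_{θ φ} = 1/tan(θ)
R^φ_{θ φ θ} = ∂_φ Γ^φ_{θ θ} - ∂_θ Γ^φ_{θ φ} + Γ^φ_{φ m} Γ^m_{θ θ} - Γ^φ_{θ m} Γ^m_{θ φ}
  = (0) - (-1/sin(θ)^2) + (0) - (1/tan(θ)^2) = 1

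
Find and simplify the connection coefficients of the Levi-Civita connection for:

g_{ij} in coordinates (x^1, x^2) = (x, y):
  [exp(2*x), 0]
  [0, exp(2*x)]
Using Γ^k_{ij} = (1/2) g^{km} (∂_i g_{mj} + ∂_j g_{mi} - ∂_m g_{ij}); the metric is diagonal, so only the m = k term contributes.
Non-zero symbols (using the symmetry Γ^k_{ij} = Γ^k_{ji}):
Γ^x_{x x} = (1/2) g^{xx} (∂_x g_{xx} + ∂_x g_{xx} - ∂_x g_{xx}) = (1/2)(exp(-2*x))((2*exp(2*x)) + (2*exp(2*x)) - (2*exp(2*x))) = 1
Γ^x_{y y} = (1/2) g^{xx} (∂_y g_{xy} + ∂_y g_{xy} - ∂_x g_{yy}) = (1/2)(exp(-2*x))((0) + (0) - (2*exp(2*x))) = -1
Γ^y_{x y} = (1/2) g^{yy} (∂_x g_{yy} + ∂_y g_{yx} - ∂_y g_{xy}) = (1/2)(exp(-2*x))((2*exp(2*x)) + (0) - (0)) = 1
All other Christoffel symbols are zero.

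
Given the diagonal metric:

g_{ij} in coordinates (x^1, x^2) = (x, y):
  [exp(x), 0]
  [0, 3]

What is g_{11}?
With x^1 = x, x^2 = y, g_{11} = g_{xx} is the row-1, column-1 entry of the matrix.
g_{11} = exp(x)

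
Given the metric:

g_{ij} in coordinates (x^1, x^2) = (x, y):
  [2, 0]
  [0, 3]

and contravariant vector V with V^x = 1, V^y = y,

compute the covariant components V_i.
V_i = g_{ij} V^j:
V_x = (2)(1) + (0)(y) = 2
V_y = (0)(1) + (3)(y) = 3*y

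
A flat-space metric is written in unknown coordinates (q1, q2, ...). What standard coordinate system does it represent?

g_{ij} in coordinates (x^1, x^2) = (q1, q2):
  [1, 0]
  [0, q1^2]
The line element ds^2 = dq1^2 + q1^2 dq2^2 is dr^2 + r^2 dθ^2 with q1 = r, q2 = θ.
polar coordinates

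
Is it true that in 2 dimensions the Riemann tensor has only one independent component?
The number of independent components is n^2(n^2-1)/12 = 4·3/12 = 1 for n = 2 (e.g. R_{1212}).
Yes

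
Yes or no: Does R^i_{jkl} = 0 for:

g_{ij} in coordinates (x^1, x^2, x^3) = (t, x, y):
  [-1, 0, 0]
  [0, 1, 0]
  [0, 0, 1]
All metric components are constant, so every Christoffel symbol vanishes and R^i_{jkl} = 0.
Yes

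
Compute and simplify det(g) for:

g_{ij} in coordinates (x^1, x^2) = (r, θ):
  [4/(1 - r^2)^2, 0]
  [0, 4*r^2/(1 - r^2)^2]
For a 2×2 metric: det(g) = g_{11}·g_{22} - g_{12}·g_{21}
= (4/(1 - r^2)^2)·(4*r^2/(1 - r^2)^2) - (0)·(0)
= 16*r^2/(1 - r^2)^4 - 0
det(g) = 16*r^2/(1 - r^2)^4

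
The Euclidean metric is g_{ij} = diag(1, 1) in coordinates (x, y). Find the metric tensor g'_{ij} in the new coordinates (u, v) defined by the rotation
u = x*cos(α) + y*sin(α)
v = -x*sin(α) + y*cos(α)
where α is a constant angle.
Invert the transformation: x = u*cos(α) - v*sin(α), y = u*sin(α) + v*cos(α)
g'_{ij} = (∂x^k/∂x'^i)(∂x^l/∂x'^j) g_{kl}; with g_{kl} = δ_{kl} this is Σ_k (∂x^k/∂x'^i)(∂x^k/∂x'^j).
Jacobian: ∂x/∂u = cos(α), ∂x/∂v = -sin(α), ∂y/∂u = sin(α), ∂y/∂v = cos(α)
g'_{uu} = (cos(α))(cos(α)) + (sin(α))(sin(α)) = 1
g'_{uv} = (cos(α))(-sin(α)) + (sin(α))(cos(α)) = 0
g'_{vv} = (-sin(α))(-sin(α)) + (cos(α))(cos(α)) = 1
g'_{ij} = diag(1, 1)
The Euclidean metric is invariant under rotations.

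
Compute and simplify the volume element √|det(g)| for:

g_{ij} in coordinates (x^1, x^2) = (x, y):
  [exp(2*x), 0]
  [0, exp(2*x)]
det(g) = exp(4*x)
√|det(g)| = exp(2*x)
Volume element: dV = exp(2*x) dx dy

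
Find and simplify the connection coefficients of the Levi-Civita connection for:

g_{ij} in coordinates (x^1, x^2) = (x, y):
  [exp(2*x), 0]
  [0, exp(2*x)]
Using Γ^k_{ij} = (1/2) g^{km} (∂_i g_{mj} + ∂_j g_{mi} - ∂_m g_{ij}); the metric is diagonal, so only the m = k term contributes.
Non-zero symbols (using the symmetry Γ^k_{ij} = Γ^k_{ji}):
Γ^x_{x x} = (1/2) g^{xx} (∂_x g_{xx} + ∂_x g_{xx} - ∂_x g_{xx}) = (1/2)(exp(-2*x))((2*exp(2*x)) + (2*exp(2*x)) - (2*exp(2*x))) = 1
Γ^x_{y y} = (1/2) g^{xx} (∂_y g_{xy} + ∂_y g_{xy} - ∂_x g_{yy}) = (1/2)(exp(-2*x))((0) + (0) - (2*exp(2*x))) = -1
Γ^y_{x y} = (1/2) g^{yy} (∂_x g_{yy} + ∂_y g_{yx} - ∂_y g_{xy}) = (1/2)(exp(-2*x))((2*exp(2*x)) + (0) - (0)) = 1
All other Christoffel symbols are zero.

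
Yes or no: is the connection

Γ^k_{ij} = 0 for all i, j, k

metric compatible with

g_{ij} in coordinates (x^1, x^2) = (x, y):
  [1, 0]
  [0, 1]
Using ∇_k g_{ij} = ∂_k g_{ij} - Γ^m_{ki} g_{mj} - Γ^m_{kj} g_{im}:
e.g. ∇_x g_{yy} = (0) - (0) - (0) = 0
Every component ∇_k g_{ij} vanishes: the connection is metric compatible.
Yes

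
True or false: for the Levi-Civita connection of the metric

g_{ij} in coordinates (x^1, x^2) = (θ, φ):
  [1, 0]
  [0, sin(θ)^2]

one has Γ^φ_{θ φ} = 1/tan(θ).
Γ^φ_{θ φ} = (1/2) g^{φφ} (∂_θ g_{φφ} + ∂_φ g_{φθ} - ∂_φ g_{θφ}) = (1/2)(1/sin(θ)^2)((sin(2*θ)) + (0) - (0)) = 1/tan(θ)
This equals the proposed value 1/tan(θ).
True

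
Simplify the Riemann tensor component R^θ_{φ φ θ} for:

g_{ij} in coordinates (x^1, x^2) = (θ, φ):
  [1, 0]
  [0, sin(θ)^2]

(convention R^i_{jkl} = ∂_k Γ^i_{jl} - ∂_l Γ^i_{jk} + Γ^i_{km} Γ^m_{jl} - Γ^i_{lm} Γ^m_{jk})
Non-zero Christoffel symbols (Γ^k_{ij} = Γ^k_{ji}):
Γ^θ_{φ φ} = -sin(2*θ)/2
Γ^φ_{θ φ} = 1/tan(θ)
R^θ_{φ φ θ} = ∂_φ Γ^θ_{φ θ} - ∂_θ Γ^θ_{φ φ} + Γ^θ_{φ m} Γ^m_{φ θ} - Γ^θ_{θ m} Γ^m_{φ φ}
  = (0) - (-cos(2*θ)) + (-cos(θ)^2) - (0) = -sin(θ)^2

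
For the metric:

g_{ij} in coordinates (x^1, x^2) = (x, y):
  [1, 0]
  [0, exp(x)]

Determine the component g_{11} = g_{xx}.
With x^1 = x, x^2 = y, g_{11} = g_{xx} is the row-1, column-1 entry of the matrix.
g_{11} = 1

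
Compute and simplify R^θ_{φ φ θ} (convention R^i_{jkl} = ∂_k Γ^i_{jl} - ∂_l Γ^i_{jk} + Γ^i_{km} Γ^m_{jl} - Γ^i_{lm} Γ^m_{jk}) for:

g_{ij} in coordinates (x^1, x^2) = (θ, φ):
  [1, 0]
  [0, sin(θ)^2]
Non-zero Christoffel symbols (Γ^k_{ij} = Γ^k_{ji}):
Γ^θ_{φ φ} = -sin(2*θ)/2
Γ^φ_{θ φ} = 1/tan(θ)
R^θ_{φ φ θ} = ∂_φ Γ^θ_{φ θ} - ∂_θ Γ^θ_{φ φ} + Γ^θ_{φ m} Γ^m_{φ θ} - Γ^θ_{θ m} Γ^m_{φ φ}
  = (0) - (-cos(2*θ)) + (-cos(θ)^2) - (0) = -sin(θ)^2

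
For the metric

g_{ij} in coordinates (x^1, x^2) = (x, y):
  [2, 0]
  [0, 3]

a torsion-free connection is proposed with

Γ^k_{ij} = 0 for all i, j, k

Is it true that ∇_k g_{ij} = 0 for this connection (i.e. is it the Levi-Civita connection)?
Using ∇_k g_{ij} = ∂_k g_{ij} - Γ^m_{ki} g_{mj} - Γ^m_{kj} g_{im}:
e.g. ∇_y g_{yy} = (0) - (0) - (0) = 0
Every component ∇_k g_{ij} vanishes: the connection is metric compatible.
Yes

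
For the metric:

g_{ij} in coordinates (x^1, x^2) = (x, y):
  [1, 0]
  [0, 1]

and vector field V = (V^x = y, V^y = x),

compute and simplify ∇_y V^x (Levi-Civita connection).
All Christoffel symbols are zero.
∇_y V^x = ∂_y V^x + Γ^x_{y j} V^j
  = (1) + (0)(y) + (0)(x)
  = 1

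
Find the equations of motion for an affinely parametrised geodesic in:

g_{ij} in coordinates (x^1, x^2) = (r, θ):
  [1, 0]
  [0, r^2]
Geodesic equation: d^2x^k/dλ^2 + Γ^k_{ij} (dx^i/dλ)(dx^j/dλ) = 0.
Non-zero Christoffel symbols:
Γ^r_{θ θ} = -r
Γ^θ_{r θ} = 1/r
Substituting (the symmetric pair Γ^k_{ij}, Γ^k_{ji} combines into a factor 2):
d^2r/dλ^2 - r (dθ/dλ)^2 = 0
d^2θ/dλ^2 + (2/r) (dr/dλ)(dθ/dλ) = 0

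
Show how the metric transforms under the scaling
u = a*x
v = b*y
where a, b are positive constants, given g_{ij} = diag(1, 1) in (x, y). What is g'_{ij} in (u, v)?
Invert the transformation: x = u/a, y = v/b
g'_{ij} = (∂x^k/∂x'^i)(∂x^l/∂x'^j) g_{kl}; with g_{kl} = δ_{kl} this is Σ_k (∂x^k/∂x'^i)(∂x^k/∂x'^j).
Jacobian: ∂x/∂u = 1/a, ∂x/∂v = 0, ∂y/∂u = 0, ∂y/∂v = 1/b
g'_{uu} = (1/a)(1/a) + (0)(0) = 1/a^2
g'_{uv} = (1/a)(0) + (0)(1/b) = 0
g'_{vv} = (0)(0) + (1/b)(1/b) = 1/b^2
g'_{ij} = diag(1/a^2, 1/b^2)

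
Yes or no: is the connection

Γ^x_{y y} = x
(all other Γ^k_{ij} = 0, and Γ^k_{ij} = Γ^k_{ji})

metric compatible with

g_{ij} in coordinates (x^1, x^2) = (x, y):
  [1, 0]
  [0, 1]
Using ∇_k g_{ij} = ∂_k g_{ij} - Γ^m_{ki} g_{mj} - Γ^m_{kj} g_{im}:
∇_y g_{xy} = (0) - (0) - (x) = -x ≠ 0
So the connection is not metric compatible (it is not the Levi-Civita connection).
No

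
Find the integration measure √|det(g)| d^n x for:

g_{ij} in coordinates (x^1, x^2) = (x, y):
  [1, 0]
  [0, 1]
det(g) = 1
√|det(g)| = 1
Volume element: dV = 1 dx dy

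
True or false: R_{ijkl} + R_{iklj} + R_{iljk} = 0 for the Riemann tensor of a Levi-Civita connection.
This is the first (algebraic) Bianchi identity.
True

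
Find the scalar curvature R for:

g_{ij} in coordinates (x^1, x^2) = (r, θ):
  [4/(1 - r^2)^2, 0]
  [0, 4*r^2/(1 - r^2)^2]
Non-zero Christoffel symbols (Γ^k_{ij} = Γ^k_{ji}):
Γ^r_{r r} = 2*r/(1 - r^2)
Γ^r_{θ θ} = (r^3 + r)/(r^2 - 1)
Γ^θ_{r θ} = (-r^2 - 1)/(r^3 - r)
Ricci tensor (R_{ij} = R^k_{ikj}): R_{rr} = -4/(r^2 - 1)^2, R_{rθ} = 0, R_{θθ} = -4*r^2/(r^2 - 1)^2
Inverse metric: g^{rr} = (1 - r^2)^2/4, g^{θθ} = (1 - r^2)^2/(4*r^2)
R = g^{ij} R_{ij} = ((1 - r^2)^2/4)(-4/(r^2 - 1)^2) + ((1 - r^2)^2/(4*r^2))(-4*r^2/(r^2 - 1)^2) = -2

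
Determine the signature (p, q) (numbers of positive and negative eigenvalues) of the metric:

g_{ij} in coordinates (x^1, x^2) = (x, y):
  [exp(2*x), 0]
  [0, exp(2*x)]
The metric is diagonal, so its eigenvalues are the diagonal entries: exp(2*x), exp(2*x) (at a generic point, where coordinate-dependent entries are positive).
2 positive, 0 negative.
(2, 0) - Riemannian (positive definite)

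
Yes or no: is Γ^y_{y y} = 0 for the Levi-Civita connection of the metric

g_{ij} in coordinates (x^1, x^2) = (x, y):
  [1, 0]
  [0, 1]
Γ^y_{y y} = (1/2) g^{yy} (∂_y g_{yy} + ∂_y g_{yy} - ∂_y g_{yy}) = (1/2)(1)((0) + (0) - (0)) = 0
This equals the proposed value 0.
Yes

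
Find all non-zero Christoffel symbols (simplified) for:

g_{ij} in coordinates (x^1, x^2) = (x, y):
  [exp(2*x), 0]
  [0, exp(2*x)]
Using Γ^k_{ij} = (1/2) g^{km} (∂_i g_{mj} + ∂_j g_{mi} - ∂_m g_{ij}); the metric is diagonal, so only the m = k term contributes.
Non-zero symbols (using the symmetry Γ^k_{ij} = Γ^k_{ji}):
Γ^x_{x x} = (1/2) g^{xx} (∂_x g_{xx} + ∂_x g_{xx} - ∂_x g_{xx}) = (1/2)(exp(-2*x))((2*exp(2*x)) + (2*exp(2*x)) - (2*exp(2*x))) = 1
Γ^x_{y y} = (1/2) g^{xx} (∂_y g_{xy} + ∂_y g_{xy} - ∂_x g_{yy}) = (1/2)(exp(-2*x))((0) + (0) - (2*exp(2*x))) = -1
Γ^y_{x y} = (1/2) g^{yy} (∂_x g_{yy} + ∂_y g_{yx} - ∂_y g_{xy}) = (1/2)(exp(-2*x))((2*exp(2*x)) + (0) - (0)) = 1
All other Christoffel symbols are zero.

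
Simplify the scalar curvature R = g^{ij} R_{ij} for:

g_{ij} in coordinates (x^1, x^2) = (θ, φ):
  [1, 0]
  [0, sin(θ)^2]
Non-zero Christoffel symbols (Γ^k_{ij} = Γ^k_{ji}):
Γ^θ_{φ φ} = -sin(2*θ)/2
Γ^φ_{θ φ} = 1/tan(θ)
Ricci tensor (R_{ij} = R^k_{ikj}): R_{θθ} = 1, R_{θφ} = 0, R_{φφ} = sin(θ)^2
Inverse metric: g^{θθ} = 1, g^{φφ} = 1/sin(θ)^2
R = g^{ij} R_{ij} = (1)(1) + (1/sin(θ)^2)(sin(θ)^2) = 2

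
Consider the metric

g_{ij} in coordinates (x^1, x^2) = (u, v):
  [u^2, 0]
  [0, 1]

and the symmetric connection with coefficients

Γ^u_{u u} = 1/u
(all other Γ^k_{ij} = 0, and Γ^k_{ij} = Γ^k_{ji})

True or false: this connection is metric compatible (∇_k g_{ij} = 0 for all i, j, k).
Using ∇_k g_{ij} = ∂_k g_{ij} - Γ^m_{ki} g_{mj} - Γ^m_{kj} g_{im}:
e.g. ∇_u g_{uu} = (2*u) - (u) - (u) = 0
Every component ∇_k g_{ij} vanishes: the connection is metric compatible.
True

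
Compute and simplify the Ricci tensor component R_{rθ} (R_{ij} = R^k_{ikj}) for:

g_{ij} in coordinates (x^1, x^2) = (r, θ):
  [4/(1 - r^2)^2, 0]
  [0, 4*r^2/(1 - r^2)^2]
Non-zero Christoffel symbols (Γ^k_{ij} = Γ^k_{ji}):
Γ^r_{r r} = 2*r/(1 - r^2)
Γ^r_{θ θ} = (r^3 + r)/(r^2 - 1)
Γ^θ_{r θ} = (-r^2 - 1)/(r^3 - r)
R^r_{r r θ} = 0 (a repeated index in an antisymmetric pair)
R^θ_{r θ θ} = 0 (a repeated index in an antisymmetric pair)
R_{rθ} = R^r_{r r θ} + R^θ_{r θ θ} = (0) + (0) = 0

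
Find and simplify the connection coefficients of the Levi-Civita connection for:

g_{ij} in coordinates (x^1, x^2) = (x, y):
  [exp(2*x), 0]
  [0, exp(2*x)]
Using Γ^k_{ij} = (1/2) g^{km} (∂_i g_{mj} + ∂_j g_{mi} - ∂_m g_{ij}); the metric is diagonal, so only the m = k term contributes.
Non-zero symbols (using the symmetry Γ^k_{ij} = Γ^k_{ji}):
Γ^x_{x x} = (1/2) g^{xx} (∂_x g_{xx} + ∂_x g_{xx} - ∂_x g_{xx}) = (1/2)(exp(-2*x))((2*exp(2*x)) + (2*exp(2*x)) - (2*exp(2*x))) = 1
Γ^x_{y y} = (1/2) g^{xx} (∂_y g_{xy} + ∂_y g_{xy} - ∂_x g_{yy}) = (1/2)(exp(-2*x))((0) + (0) - (2*exp(2*x))) = -1
Γ^y_{x y} = (1/2) g^{yy} (∂_x g_{yy} + ∂_y g_{yx} - ∂_y g_{xy}) = (1/2)(exp(-2*x))((2*exp(2*x)) + (0) - (0)) = 1
All other Christoffel symbols are zero.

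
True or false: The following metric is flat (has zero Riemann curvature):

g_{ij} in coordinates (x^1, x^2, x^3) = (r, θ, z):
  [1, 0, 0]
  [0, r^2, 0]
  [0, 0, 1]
Non-zero Christoffel symbols:
Γ^r_{θ θ} = -r
Γ^θ_{r θ} = 1/r
Ricci tensor: R_{rr} = 0, R_{rθ} = 0, R_{rz} = 0, R_{θθ} = 0, R_{θz} = 0, R_{zz} = 0
All R_{ij} vanish; in 3 dimensions the Riemann tensor is fully determined by the Ricci tensor, so R^i_{jkl} = 0: the metric is flat (curvilinear coordinates on flat space).
True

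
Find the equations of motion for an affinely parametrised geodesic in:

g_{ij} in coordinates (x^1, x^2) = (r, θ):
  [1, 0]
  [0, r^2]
Geodesic equation: d^2x^k/dλ^2 + Γ^k_{ij} (dx^i/dλ)(dx^j/dλ) = 0.
Non-zero Christoffel symbols:
Γ^r_{θ θ} = -r
Γ^θ_{r θ} = 1/r
Substituting (the symmetric pair Γ^k_{ij}, Γ^k_{ji} combines into a factor 2):
d^2r/dλ^2 - r (dθ/dλ)^2 = 0
d^2θ/dλ^2 + (2/r) (dr/dλ)(dθ/dλ) = 0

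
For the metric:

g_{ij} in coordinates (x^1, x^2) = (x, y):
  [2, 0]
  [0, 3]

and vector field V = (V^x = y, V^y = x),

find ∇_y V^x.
All Christoffel symbols are zero.
∇_y V^x = ∂_y V^x + Γ^x_{y j} V^j
  = (1) + (0)(y) + (0)(x)
  = 1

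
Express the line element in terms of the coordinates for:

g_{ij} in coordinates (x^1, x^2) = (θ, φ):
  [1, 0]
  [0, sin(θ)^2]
ds^2 = g_{ij} dx^i dx^j; only the non-zero components contribute.
ds^2 = dθ^2 + sin(θ)^2 dφ^2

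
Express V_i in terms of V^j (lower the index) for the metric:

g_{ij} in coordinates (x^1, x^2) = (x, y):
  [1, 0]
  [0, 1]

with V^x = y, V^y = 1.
V_i = g_{ij} V^j:
V_x = (1)(y) + (0)(1) = y
V_y = (0)(y) + (1)(1) = 1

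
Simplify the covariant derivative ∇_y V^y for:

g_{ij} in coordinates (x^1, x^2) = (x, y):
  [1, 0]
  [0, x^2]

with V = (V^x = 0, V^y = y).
Non-zero Christoffel symbols:
Γ^x_{y y} = -x
Γ^y_{x y} = 1/x
∇_y V^y = ∂_y V^y + Γ^y_{y j} V^j
  = (1) + (1/x)(0) + (0)(y)
  = 1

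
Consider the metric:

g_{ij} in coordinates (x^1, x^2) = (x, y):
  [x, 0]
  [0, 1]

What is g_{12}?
With x^1 = x, x^2 = y, g_{12} = g_{xy} is the row-1, column-2 entry of the matrix.
g_{12} = 0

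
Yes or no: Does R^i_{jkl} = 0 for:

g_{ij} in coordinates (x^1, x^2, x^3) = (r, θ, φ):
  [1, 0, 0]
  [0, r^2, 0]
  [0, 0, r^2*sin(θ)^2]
Non-zero Christoffel symbols:
Γ^r_{θ θ} = -r
Γ^r_{φ φ} = -r*sin(θ)^2
Γ^θ_{r θ} = 1/r
Γ^θ_{φ φ} = -sin(2*θ)/2
Γ^φ_{r φ} = 1/r
Γ^φ_{θ φ} = 1/tan(θ)
Ricci tensor: R_{rr} = 0, R_{rθ} = 0, R_{rφ} = 0, R_{θθ} = 0, R_{θφ} = 0, R_{φφ} = 0
All R_{ij} vanish; in 3 dimensions the Riemann tensor is fully determined by the Ricci tensor, so R^i_{jkl} = 0: the metric is flat (curvilinear coordinates on flat space).
Yes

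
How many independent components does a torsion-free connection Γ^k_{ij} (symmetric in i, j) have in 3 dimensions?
Γ^k_{ij} has n choices for the upper index and n(n+1)/2 independent symmetric lower index pairs.
Total = 3 × 3×4/2 = 3 × 6 = 18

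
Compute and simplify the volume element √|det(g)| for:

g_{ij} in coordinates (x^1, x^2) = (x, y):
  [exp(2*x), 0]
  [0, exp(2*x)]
det(g) = exp(4*x)
√|det(g)| = exp(2*x)
Volume element: dV = exp(2*x) dx dy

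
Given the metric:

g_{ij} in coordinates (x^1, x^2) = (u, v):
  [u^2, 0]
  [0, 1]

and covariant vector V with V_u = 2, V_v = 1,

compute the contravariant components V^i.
Inverse metric (diagonal): g^{uu} = 1/u^2, g^{vv} = 1
V^i = g^{ij} V_j:
V^u = (1/u^2)(2) + (0)(1) = 2/u^2
V^v = (0)(2) + (1)(1) = 1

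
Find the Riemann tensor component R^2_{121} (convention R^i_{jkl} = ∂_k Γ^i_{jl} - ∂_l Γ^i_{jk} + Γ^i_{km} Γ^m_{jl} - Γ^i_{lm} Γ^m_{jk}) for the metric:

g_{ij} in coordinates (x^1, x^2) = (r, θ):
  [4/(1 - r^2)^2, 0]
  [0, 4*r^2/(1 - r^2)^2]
Non-zero Christoffel symbols (Γ^k_{ij} = Γ^k_{ji}):
Γ^r_{r r} = 2*r/(1 - r^2)
Γ^r_{θ θ} = (r^3 + r)/(r^2 - 1)
Γ^θ_{r θ} = (-r^2 - 1)/(r^3 - r)
R^θ_{r θ r} = ∂_θ Γ^θ_{r r} - ∂_r Γ^θ_{r θ} + Γ^θ_{θ m} Γ^m_{r r} - Γ^θ_{r m} Γ^m_{r θ}
  = (0) - ((r^4 + 4*r^2 - 1)/(r^3 - r)^2) + (2*(r^2 + 1)/(r^2 - 1)^2) - ((r^2 + 1)^2/(r^3 - r)^2) = -4/(r^2 - 1)^2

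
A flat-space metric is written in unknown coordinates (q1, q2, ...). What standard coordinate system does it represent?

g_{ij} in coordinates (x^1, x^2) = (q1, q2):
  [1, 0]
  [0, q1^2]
The line element ds^2 = dq1^2 + q1^2 dq2^2 is dr^2 + r^2 dθ^2 with q1 = r, q2 = θ.
polar coordinates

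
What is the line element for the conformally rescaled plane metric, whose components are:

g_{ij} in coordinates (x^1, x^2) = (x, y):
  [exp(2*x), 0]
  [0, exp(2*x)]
ds^2 = g_{ij} dx^i dx^j; only the non-zero components contribute.
ds^2 = exp(2*x) dx^2 + exp(2*x) dy^2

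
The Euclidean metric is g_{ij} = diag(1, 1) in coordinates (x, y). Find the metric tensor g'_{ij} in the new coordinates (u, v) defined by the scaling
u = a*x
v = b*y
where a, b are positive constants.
Invert the transformation: x = u/a, y = v/b
g'_{ij} = (∂x^k/∂x'^i)(∂x^l/∂x'^j) g_{kl}; with g_{kl} = δ_{kl} this is Σ_k (∂x^k/∂x'^i)(∂x^k/∂x'^j).
Jacobian: ∂x/∂u = 1/a, ∂x/∂v = 0, ∂y/∂u = 0, ∂y/∂v = 1/b
g'_{uu} = (1/a)(1/a) + (0)(0) = 1/a^2
g'_{uv} = (1/a)(0) + (0)(1/b) = 0
g'_{vv} = (0)(0) + (1/b)(1/b) = 1/b^2
g'_{ij} = diag(1/a^2, 1/b^2)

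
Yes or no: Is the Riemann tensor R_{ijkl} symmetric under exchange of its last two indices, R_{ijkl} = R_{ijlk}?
It is antisymmetric in the last pair: R_{ijkl} = -R_{ijlk}.
No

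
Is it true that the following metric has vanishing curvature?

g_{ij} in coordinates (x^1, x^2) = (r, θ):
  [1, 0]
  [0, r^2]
Non-zero Christoffel symbols:
Γ^r_{θ θ} = -r
Γ^θ_{r θ} = 1/r
Ricci tensor: R_{rr} = 0, R_{rθ} = 0, R_{θθ} = 0
All R_{ij} vanish; in 2 dimensions the Riemann tensor is fully determined by the Ricci tensor, so R^i_{jkl} = 0: the metric is flat (curvilinear coordinates on flat space).
Yes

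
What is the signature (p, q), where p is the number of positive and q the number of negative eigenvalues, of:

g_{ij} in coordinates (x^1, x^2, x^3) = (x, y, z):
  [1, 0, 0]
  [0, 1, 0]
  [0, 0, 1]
The metric is diagonal, so its eigenvalues are the diagonal entries: 1, 1, 1 (at a generic point, where coordinate-dependent entries are positive).
3 positive, 0 negative.
(3, 0) - Riemannian (positive definite)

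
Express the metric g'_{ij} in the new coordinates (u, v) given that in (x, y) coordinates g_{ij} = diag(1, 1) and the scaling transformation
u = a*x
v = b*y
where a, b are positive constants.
Invert the transformation: x = u/a, y = v/b
g'_{ij} = (∂x^k/∂x'^i)(∂x^l/∂x'^j) g_{kl}; with g_{kl} = δ_{kl} this is Σ_k (∂x^k/∂x'^i)(∂x^k/∂x'^j).
Jacobian: ∂x/∂u = 1/a, ∂x/∂v = 0, ∂y/∂u = 0, ∂y/∂v = 1/b
g'_{uu} = (1/a)(1/a) + (0)(0) = 1/a^2
g'_{uv} = (1/a)(0) + (0)(1/b) = 0
g'_{vv} = (0)(0) + (1/b)(1/b) = 1/b^2
g'_{ij} = diag(1/a^2, 1/b^2)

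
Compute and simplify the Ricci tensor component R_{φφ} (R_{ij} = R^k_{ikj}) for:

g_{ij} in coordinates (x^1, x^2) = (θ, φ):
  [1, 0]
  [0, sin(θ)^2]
Non-zero Christoffel symbols (Γ^k_{ij} = Γ^k_{ji}):
Γ^θ_{φ φ} = -sin(2*θ)/2
Γ^φ_{θ φ} = 1/tan(θ)
R^θ_{φ θ φ} = ∂_θ Γ^θ_{φ φ} - ∂_φ Γ^θ_{φ θ} + Γ^θ_{θ m} Γ^m_{φ φ} - Γ^θ_{φ m} Γ^m_{φ θ}
  = (-cos(2*θ)) - (0) + (0) - (-cos(θ)^2) = sin(θ)^2
R^φ_{φ φ φ} = 0 (a repeated index in an antisymmetric pair)
R_{φφ} = R^θ_{φ θ φ} + R^φ_{φ φ φ} = (sin(θ)^2) + (0) = sin(θ)^2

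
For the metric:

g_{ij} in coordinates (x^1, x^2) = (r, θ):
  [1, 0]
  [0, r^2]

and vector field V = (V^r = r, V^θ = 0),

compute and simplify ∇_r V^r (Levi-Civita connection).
Non-zero Christoffel symbols:
Γ^r_{θ θ} = -r
Γ^θ_{r θ} = 1/r
∇_r V^r = ∂_r V^r + Γ^r_{r j} V^j
  = (1) + (0)(r) + (0)(0)
  = 1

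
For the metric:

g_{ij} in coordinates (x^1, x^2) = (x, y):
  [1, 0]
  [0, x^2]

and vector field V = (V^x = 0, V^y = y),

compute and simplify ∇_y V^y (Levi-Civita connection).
Non-zero Christoffel symbols:
Γ^x_{y y} = -x
Γ^y_{x y} = 1/x
∇_y V^y = ∂_y V^y + Γ^y_{y j} V^j
  = (1) + (1/x)(0) + (0)(y)
  = 1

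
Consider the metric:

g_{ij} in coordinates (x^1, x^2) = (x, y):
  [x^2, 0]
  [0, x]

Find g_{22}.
With x^1 = x, x^2 = y, g_{22} = g_{yy} is the row-2, column-2 entry of the matrix.
g_{22} = x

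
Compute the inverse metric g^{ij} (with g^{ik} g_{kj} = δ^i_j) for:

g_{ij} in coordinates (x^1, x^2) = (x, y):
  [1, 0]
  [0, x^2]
The metric is diagonal, so g^{ij} is diagonal with entries 1/g_{ii}: diag(1, 1/(x^2)).
g^{ij}:
  [1, 0]
  [0, 1/x^2]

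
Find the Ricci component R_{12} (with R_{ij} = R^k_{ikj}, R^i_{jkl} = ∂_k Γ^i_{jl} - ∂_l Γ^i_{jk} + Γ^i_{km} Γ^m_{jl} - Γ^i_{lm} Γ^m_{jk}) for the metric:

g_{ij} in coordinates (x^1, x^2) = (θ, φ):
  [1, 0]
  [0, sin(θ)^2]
Non-zero Christoffel symbols (Γ^k_{ij} = Γ^k_{ji}):
Γ^θ_{φ φ} = -sin(2*θ)/2
Γ^φ_{θ φ} = 1/tan(θ)
R^θ_{θ θ φ} = 0 (a repeated index in an antisymmetric pair)
R^φ_{θ φ φ} = 0 (a repeated index in an antisymmetric pair)
R_{θφ} = R^θ_{θ θ φ} + R^φ_{θ φ φ} = (0) + (0) = 0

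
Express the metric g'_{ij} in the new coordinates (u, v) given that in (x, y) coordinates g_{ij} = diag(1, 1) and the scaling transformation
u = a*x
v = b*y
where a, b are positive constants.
Invert the transformation: x = u/a, y = v/b
g'_{ij} = (∂x^k/∂x'^i)(∂x^l/∂x'^j) g_{kl}; with g_{kl} = δ_{kl} this is Σ_k (∂x^k/∂x'^i)(∂x^k/∂x'^j).
Jacobian: ∂x/∂u = 1/a, ∂x/∂v = 0, ∂y/∂u = 0, ∂y/∂v = 1/b
g'_{uu} = (1/a)(1/a) + (0)(0) = 1/a^2
g'_{uv} = (1/a)(0) + (0)(1/b) = 0
g'_{vv} = (0)(0) + (1/b)(1/b) = 1/b^2
g'_{ij} = diag(1/a^2, 1/b^2)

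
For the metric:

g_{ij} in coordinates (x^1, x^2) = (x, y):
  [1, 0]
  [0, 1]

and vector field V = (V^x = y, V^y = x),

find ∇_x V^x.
All Christoffel symbols are zero.
∇_x V^x = ∂_x V^x + Γ^x_{x j} V^j
  = (0) + (0)(y) + (0)(x)
  = 0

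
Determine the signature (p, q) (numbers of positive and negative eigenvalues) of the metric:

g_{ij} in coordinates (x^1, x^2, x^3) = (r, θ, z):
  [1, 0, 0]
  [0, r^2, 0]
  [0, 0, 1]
The metric is diagonal, so its eigenvalues are the diagonal entries: 1, r^2, 1 (at a generic point, where coordinate-dependent entries are positive).
3 positive, 0 negative.
(3, 0) - Riemannian (positive definite)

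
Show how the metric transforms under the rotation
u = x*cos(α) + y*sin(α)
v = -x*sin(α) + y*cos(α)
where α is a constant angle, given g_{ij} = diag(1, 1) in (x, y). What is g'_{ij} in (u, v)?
Invert the transformation: x = u*cos(α) - v*sin(α), y = u*sin(α) + v*cos(α)
g'_{ij} = (∂x^k/∂x'^i)(∂x^l/∂x'^j) g_{kl}; with g_{kl} = δ_{kl} this is Σ_k (∂x^k/∂x'^i)(∂x^k/∂x'^j).
Jacobian: ∂x/∂u = cos(α), ∂x/∂v = -sin(α), ∂y/∂u = sin(α), ∂y/∂v = cos(α)
g'_{uu} = (cos(α))(cos(α)) + (sin(α))(sin(α)) = 1
g'_{uv} = (cos(α))(-sin(α)) + (sin(α))(cos(α)) = 0
g'_{vv} = (-sin(α))(-sin(α)) + (cos(α))(cos(α)) = 1
g'_{ij} = diag(1, 1)
The Euclidean metric is invariant under rotations.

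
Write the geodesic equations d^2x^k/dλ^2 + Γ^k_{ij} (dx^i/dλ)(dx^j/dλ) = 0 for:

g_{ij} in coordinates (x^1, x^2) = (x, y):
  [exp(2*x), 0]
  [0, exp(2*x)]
Geodesic equation: d^2x^k/dλ^2 + Γ^k_{ij} (dx^i/dλ)(dx^j/dλ) = 0.
Non-zero Christoffel symbols:
Γ^x_{x x} = 1
Γ^x_{y y} = -1
Γ^y_{x y} = 1
Substituting (the symmetric pair Γ^k_{ij}, Γ^k_{ji} combines into a factor 2):
d^2x/dλ^2 + (dx/dλ)^2 - (dy/dλ)^2 = 0
d^2y/dλ^2 + 2 (dx/dλ)(dy/dλ) = 0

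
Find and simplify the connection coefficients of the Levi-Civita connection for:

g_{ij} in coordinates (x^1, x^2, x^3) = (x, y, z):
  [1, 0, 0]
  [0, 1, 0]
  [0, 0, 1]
Using Γ^k_{ij} = (1/2) g^{km} (∂_i g_{mj} + ∂_j g_{mi} - ∂_m g_{ij}); the metric is diagonal, so only the m = k term contributes.
Every metric component is constant, so all ∂_m g_{ij} = 0 and every Christoffel symbol vanishes.
All Christoffel symbols are zero.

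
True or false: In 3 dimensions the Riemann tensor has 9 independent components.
n^2(n^2-1)/12 = 9·8/12 = 6 independent components for n = 3.
False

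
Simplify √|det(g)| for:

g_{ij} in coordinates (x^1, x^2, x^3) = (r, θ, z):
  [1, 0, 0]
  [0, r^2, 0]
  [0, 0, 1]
det(g) = r^2
√|det(g)| = r
Volume element: dV = r dr dθ dz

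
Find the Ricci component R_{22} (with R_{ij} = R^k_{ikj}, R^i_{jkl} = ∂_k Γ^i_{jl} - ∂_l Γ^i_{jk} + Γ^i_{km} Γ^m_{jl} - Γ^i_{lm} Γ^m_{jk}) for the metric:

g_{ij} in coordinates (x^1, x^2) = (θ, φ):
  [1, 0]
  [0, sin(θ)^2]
Non-zero Christoffel symbols (Γ^k_{ij} = Γ^k_{ji}):
Γ^θ_{φ φ} = -sin(2*θ)/2
Γ^φ_{θ φ} = 1/tan(θ)
R^θ_{φ θ φ} = ∂_θ Γ^θ_{φ φ} - ∂_φ Γ^θ_{φ θ} + Γ^θ_{θ m} Γ^m_{φ φ} - Γ^θ_{φ m} Γ^m_{φ θ}
  = (-cos(2*θ)) - (0) + (0) - (-cos(θ)^2) = sin(θ)^2
R^φ_{φ φ φ} = 0 (a repeated index in an antisymmetric pair)
R_{φφ} = R^θ_{φ θ φ} + R^φ_{φ φ φ} = (sin(θ)^2) + (0) = sin(θ)^2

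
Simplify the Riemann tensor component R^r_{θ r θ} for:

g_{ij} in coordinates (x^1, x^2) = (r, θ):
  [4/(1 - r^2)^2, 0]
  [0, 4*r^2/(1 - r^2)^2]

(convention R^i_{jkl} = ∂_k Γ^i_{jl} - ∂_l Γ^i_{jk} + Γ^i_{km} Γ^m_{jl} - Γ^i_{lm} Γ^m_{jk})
Non-zero Christoffel symbols (Γ^k_{ij} = Γ^k_{ji}):
Γ^r_{r r} = 2*r/(1 - r^2)
Γ^r_{θ θ} = (r^3 + r)/(r^2 - 1)
Γ^θ_{r θ} = (-r^2 - 1)/(r^3 - r)
R^r_{θ r θ} = ∂_r Γ^r_{θ θ} - ∂_θ Γ^r_{θ r} + Γ^r_{r m} Γ^m_{θ θ} - Γ^r_{θ m} Γ^m_{θ r}
  = ((r^4 - 4*r^2 - 1)/(r^2 - 1)^2) - (0) + (-2*r^2*(r^2 + 1)/(r^2 - 1)^2) - (-(r^2 + 1)^2/(r^2 - 1)^2) = -4*r^2/(r^2 - 1)^2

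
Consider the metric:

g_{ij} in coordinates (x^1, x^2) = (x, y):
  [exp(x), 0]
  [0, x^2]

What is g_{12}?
With x^1 = x, x^2 = y, g_{12} = g_{xy} is the row-1, column-2 entry of the matrix.
g_{12} = 0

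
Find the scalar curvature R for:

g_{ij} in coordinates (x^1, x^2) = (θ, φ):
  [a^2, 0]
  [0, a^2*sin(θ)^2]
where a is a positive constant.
Non-zero Christoffel symbols (Γ^k_{ij} = Γ^k_{ji}):
Γ^θ_{φ φ} = -sin(2*θ)/2
Γ^φ_{θ φ} = 1/tan(θ)
Ricci tensor (R_{ij} = R^k_{ikj}): R_{θθ} = 1, R_{θφ} = 0, R_{φφ} = sin(θ)^2
Inverse metric: g^{θθ} = 1/a^2, g^{φφ} = 1/(a^2*sin(θ)^2)
R = g^{ij} R_{ij} = (1/a^2)(1) + (1/(a^2*sin(θ)^2))(sin(θ)^2) = 2/a^2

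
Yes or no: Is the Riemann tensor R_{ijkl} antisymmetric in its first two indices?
R_{ijkl} = -R_{jikl} (follows from metric compatibility).
Yes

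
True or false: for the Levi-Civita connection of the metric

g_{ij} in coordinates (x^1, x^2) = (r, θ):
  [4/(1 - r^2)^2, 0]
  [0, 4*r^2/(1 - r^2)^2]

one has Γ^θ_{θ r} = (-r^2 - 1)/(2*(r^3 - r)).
Γ^θ_{θ r} = (1/2) g^{θθ} (∂_θ g_{θr} + ∂_r g_{θθ} - ∂_θ g_{θr}) = (1/2)((1 - r^2)^2/(4*r^2))((0) + (-8*(r^3 + r)/(r^2 - 1)^3) - (0)) = (-r^2 - 1)/(r^3 - r)
This differs from the proposed value (-r^2 - 1)/(2*(r^3 - r)).
False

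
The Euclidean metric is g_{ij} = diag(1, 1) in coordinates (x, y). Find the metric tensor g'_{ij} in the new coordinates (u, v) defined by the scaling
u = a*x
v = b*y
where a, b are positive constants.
Invert the transformation: x = u/a, y = v/b
g'_{ij} = (∂x^k/∂x'^i)(∂x^l/∂x'^j) g_{kl}; with g_{kl} = δ_{kl} this is Σ_k (∂x^k/∂x'^i)(∂x^k/∂x'^j).
Jacobian: ∂x/∂u = 1/a, ∂x/∂v = 0, ∂y/∂u = 0, ∂y/∂v = 1/b
g'_{uu} = (1/a)(1/a) + (0)(0) = 1/a^2
g'_{uv} = (1/a)(0) + (0)(1/b) = 0
g'_{vv} = (0)(0) + (1/b)(1/b) = 1/b^2
g'_{ij} = diag(1/a^2, 1/b^2)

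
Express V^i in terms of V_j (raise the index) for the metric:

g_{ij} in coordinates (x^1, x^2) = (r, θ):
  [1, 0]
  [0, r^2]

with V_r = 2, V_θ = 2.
Inverse metric (diagonal): g^{rr} = 1, g^{θθ} = 1/r^2
V^i = g^{ij} V_j:
V^r = (1)(2) + (0)(2) = 2
V^θ = (0)(2) + (1/r^2)(2) = 2/r^2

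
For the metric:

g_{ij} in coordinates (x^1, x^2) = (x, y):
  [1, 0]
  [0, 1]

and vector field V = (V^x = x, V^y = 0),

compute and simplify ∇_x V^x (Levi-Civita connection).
All Christoffel symbols are zero.
∇_x V^x = ∂_x V^x + Γ^x_{x j} V^j
  = (1) + (0)(x) + (0)(0)
  = 1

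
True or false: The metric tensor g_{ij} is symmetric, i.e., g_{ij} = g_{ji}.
By definition the metric is a symmetric bilinear form, g_{ij} = g_{ji}.
True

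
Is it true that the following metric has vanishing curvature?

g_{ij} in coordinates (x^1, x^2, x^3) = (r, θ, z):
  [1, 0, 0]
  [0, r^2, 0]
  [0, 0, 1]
Non-zero Christoffel symbols:
Γ^r_{θ θ} = -r
Γ^θ_{r θ} = 1/r
Ricci tensor: R_{rr} = 0, R_{rθ} = 0, R_{rz} = 0, R_{θθ} = 0, R_{θz} = 0, R_{zz} = 0
All R_{ij} vanish; in 3 dimensions the Riemann tensor is fully determined by the Ricci tensor, so R^i_{jkl} = 0: the metric is flat (curvilinear coordinates on flat space).
Yes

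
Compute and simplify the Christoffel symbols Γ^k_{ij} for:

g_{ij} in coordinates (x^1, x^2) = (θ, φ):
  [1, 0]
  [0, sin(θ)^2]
Using Γ^k_{ij} = (1/2) g^{km} (∂_i g_{mj} + ∂_j g_{mi} - ∂_m g_{ij}); the metric is diagonal, so only the m = k term contributes.
Non-zero symbols (using the symmetry Γ^k_{ij} = Γ^k_{ji}):
Γ^θ_{φ φ} = (1/2) g^{θθ} (∂_φ g_{θφ} + ∂_φ g_{θφ} - ∂_θ g_{φφ}) = (1/2)(1)((0) + (0) - (sin(2*θ))) = -sin(2*θ)/2
Γ^φ_{θ φ} = (1/2) g^{φφ} (∂_θ g_{φφ} + ∂_φ g_{φθ} - ∂_φ g_{θφ}) = (1/2)(1/sin(θ)^2)((sin(2*θ)) + (0) - (0)) = 1/tan(θ)
All other Christoffel symbols are zero.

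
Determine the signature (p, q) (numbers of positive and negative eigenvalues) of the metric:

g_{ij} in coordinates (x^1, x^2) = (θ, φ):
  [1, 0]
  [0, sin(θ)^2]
The metric is diagonal, so its eigenvalues are the diagonal entries: 1, sin(θ)^2 (at a generic point, where coordinate-dependent entries are positive).
2 positive, 0 negative.
(2, 0) - Riemannian (positive definite)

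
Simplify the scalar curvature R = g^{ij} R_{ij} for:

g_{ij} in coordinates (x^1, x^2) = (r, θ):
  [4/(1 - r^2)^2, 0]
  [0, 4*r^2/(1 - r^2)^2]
Non-zero Christoffel symbols (Γ^k_{ij} = Γ^k_{ji}):
Γ^r_{r r} = 2*r/(1 - r^2)
Γ^r_{θ θ} = (r^3 + r)/(r^2 - 1)
Γ^θ_{r θ} = (-r^2 - 1)/(r^3 - r)
Ricci tensor (R_{ij} = R^k_{ikj}): R_{rr} = -4/(r^2 - 1)^2, R_{rθ} = 0, R_{θθ} = -4*r^2/(r^2 - 1)^2
Inverse metric: g^{rr} = (1 - r^2)^2/4, g^{θθ} = (1 - r^2)^2/(4*r^2)
R = g^{ij} R_{ij} = ((1 - r^2)^2/4)(-4/(r^2 - 1)^2) + ((1 - r^2)^2/(4*r^2))(-4*r^2/(r^2 - 1)^2) = -2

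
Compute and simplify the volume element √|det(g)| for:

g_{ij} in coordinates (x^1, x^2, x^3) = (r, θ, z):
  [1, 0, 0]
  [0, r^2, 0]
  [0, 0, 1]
det(g) = r^2
√|det(g)| = r
Volume element: dV = r dr dθ dz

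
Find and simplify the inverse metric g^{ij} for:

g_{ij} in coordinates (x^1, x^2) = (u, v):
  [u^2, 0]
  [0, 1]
The metric is diagonal, so g^{ij} is diagonal with entries 1/g_{ii}: diag(1/(u^2), 1).
g^{ij}:
  [1/u^2, 0]
  [0, 1]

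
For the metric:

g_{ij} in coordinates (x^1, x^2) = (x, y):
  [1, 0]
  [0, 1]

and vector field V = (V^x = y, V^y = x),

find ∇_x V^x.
All Christoffel symbols are zero.
∇_x V^x = ∂_x V^x + Γ^x_{x j} V^j
  = (0) + (0)(y) + (0)(x)
  = 0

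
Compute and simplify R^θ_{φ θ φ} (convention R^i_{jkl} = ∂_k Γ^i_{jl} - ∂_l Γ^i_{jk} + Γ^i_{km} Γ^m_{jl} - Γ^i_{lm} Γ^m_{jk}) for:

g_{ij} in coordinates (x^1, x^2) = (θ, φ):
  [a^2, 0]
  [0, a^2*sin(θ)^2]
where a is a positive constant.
Non-zero Christoffel symbols (Γ^k_{ij} = Γ^k_{ji}):
Γ^θ_{φ φ} = -sin(2*θ)/2
Γ^φ_{θ φ} = 1/tan(θ)
R^θ_{φ θ φ} = ∂_θ Γ^θ_{φ φ} - ∂_φ Γ^θ_{φ θ} + Γ^θ_{θ m} Γ^m_{φ φ} - Γ^θ_{φ m} Γ^m_{φ θ}
  = (-cos(2*θ)) - (0) + (0) - (-cos(θ)^2) = sin(θ)^2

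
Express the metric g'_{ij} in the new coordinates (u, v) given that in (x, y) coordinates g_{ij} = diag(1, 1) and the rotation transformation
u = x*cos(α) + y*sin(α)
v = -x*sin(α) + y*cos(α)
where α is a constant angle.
Invert the transformation: x = u*cos(α) - v*sin(α), y = u*sin(α) + v*cos(α)
g'_{ij} = (∂x^k/∂x'^i)(∂x^l/∂x'^j) g_{kl}; with g_{kl} = δ_{kl} this is Σ_k (∂x^k/∂x'^i)(∂x^k/∂x'^j).
Jacobian: ∂x/∂u = cos(α), ∂x/∂v = -sin(α), ∂y/∂u = sin(α), ∂y/∂v = cos(α)
g'_{uu} = (cos(α))(cos(α)) + (sin(α))(sin(α)) = 1
g'_{uv} = (cos(α))(-sin(α)) + (sin(α))(cos(α)) = 0
g'_{vv} = (-sin(α))(-sin(α)) + (cos(α))(cos(α)) = 1
g'_{ij} = diag(1, 1)
The Euclidean metric is invariant under rotations.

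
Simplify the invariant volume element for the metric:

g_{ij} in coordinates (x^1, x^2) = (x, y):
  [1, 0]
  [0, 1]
det(g) = 1
√|det(g)| = 1
Volume element: dV = 1 dx dy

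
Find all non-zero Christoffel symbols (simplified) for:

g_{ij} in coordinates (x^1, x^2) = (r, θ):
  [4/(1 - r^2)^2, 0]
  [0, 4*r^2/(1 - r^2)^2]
Using Γ^k_{ij} = (1/2) g^{km} (∂_i g_{mj} + ∂_j g_{mi} - ∂_m g_{ij}); the metric is diagonal, so only the m = k term contributes.
Non-zero symbols (using the symmetry Γ^k_{ij} = Γ^k_{ji}):
Γ^r_{r r} = (1/2) g^{rr} (∂_r g_{rr} + ∂_r g_{rr} - ∂_r g_{rr}) = (1/2)((1 - r^2)^2/4)((16*r/(1 - r^2)^3) + (16*r/(1 - r^2)^3) - (16*r/(1 - r^2)^3)) = 2*r/(1 - r^2)
Γ^r_{θ θ} = (1/2) g^{rr} (∂_θ g_{rθ} + ∂_θ g_{rθ} - ∂_r g_{θθ}) = (1/2)((1 - r^2)^2/4)((0) + (0) - (-8*(r^3 + r)/(r^2 - 1)^3)) = (r^3 + r)/(r^2 - 1)
Γ^θ_{r θ} = (1/2) g^{θθ} (∂_r g_{θθ} + ∂_θ g_{θr} - ∂_θ g_{rθ}) = (1/2)((1 - r^2)^2/(4*r^2))((-8*(r^3 + r)/(r^2 - 1)^3) + (0) - (0)) = (-r^2 - 1)/(r^3 - r)
All other Christoffel symbols are zero.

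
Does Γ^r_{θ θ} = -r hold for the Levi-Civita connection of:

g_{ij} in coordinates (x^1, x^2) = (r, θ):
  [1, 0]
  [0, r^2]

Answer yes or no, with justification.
Γ^r_{θ θ} = (1/2) g^{rr} (∂_θ g_{rθ} + ∂_θ g_{rθ} - ∂_r g_{θθ}) = (1/2)(1)((0) + (0) - (2*r)) = -r
This equals the proposed value -r.
Yes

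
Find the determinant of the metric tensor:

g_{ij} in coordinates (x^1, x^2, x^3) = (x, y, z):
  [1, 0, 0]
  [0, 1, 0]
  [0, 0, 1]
Diagonal metric: det(g) = g_{11}·g_{22}·g_{33}
= (1)·(1)·(1)
det(g) = 1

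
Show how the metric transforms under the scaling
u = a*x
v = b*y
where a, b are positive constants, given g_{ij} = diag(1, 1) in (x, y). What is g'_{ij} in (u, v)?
Invert the transformation: x = u/a, y = v/b
g'_{ij} = (∂x^k/∂x'^i)(∂x^l/∂x'^j) g_{kl}; with g_{kl} = δ_{kl} this is Σ_k (∂x^k/∂x'^i)(∂x^k/∂x'^j).
Jacobian: ∂x/∂u = 1/a, ∂x/∂v = 0, ∂y/∂u = 0, ∂y/∂v = 1/b
g'_{uu} = (1/a)(1/a) + (0)(0) = 1/a^2
g'_{uv} = (1/a)(0) + (0)(1/b) = 0
g'_{vv} = (0)(0) + (1/b)(1/b) = 1/b^2
g'_{ij} = diag(1/a^2, 1/b^2)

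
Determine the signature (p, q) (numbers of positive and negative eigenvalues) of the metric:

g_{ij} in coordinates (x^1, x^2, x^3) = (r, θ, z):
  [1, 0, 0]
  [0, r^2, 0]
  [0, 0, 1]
The metric is diagonal, so its eigenvalues are the diagonal entries: 1, r^2, 1 (at a generic point, where coordinate-dependent entries are positive).
3 positive, 0 negative.
(3, 0) - Riemannian (positive definite)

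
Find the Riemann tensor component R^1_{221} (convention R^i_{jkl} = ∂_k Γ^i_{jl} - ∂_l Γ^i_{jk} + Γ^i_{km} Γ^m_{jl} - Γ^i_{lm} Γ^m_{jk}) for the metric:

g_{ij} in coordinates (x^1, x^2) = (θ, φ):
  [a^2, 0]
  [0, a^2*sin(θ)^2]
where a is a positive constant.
Non-zero Christoffel symbols (Γ^k_{ij} = Γ^k_{ji}):
Γ^θ_{φ φ} = -sin(2*θ)/2
Γ^φ_{θ φ} = 1/tan(θ)
R^θ_{φ φ θ} = ∂_φ Γ^θ_{φ θ} - ∂_θ Γ^θ_{φ φ} + Γ^θ_{φ m} Γ^m_{φ θ} - Γ^θ_{θ m} Γ^m_{φ φ}
  = (0) - (-cos(2*θ)) + (-cos(θ)^2) - (0) = -sin(θ)^2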